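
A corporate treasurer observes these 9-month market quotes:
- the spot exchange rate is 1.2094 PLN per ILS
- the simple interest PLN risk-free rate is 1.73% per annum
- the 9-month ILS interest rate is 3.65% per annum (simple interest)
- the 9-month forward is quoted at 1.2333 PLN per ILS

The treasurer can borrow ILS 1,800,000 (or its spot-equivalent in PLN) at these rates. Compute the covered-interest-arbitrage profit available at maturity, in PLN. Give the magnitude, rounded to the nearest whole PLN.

T = 9/12 years.
Keep in ILS, deliver into the forward: 1,800,000·1.027375·1.2333 = PLN 2,280,710.86.
Swap to PLN now, deposit: 1,800,000·1.2094·1.012975 = PLN 2,205,165.54.
The quoted forward overvalues ILS, so borrow PLN, buy ILS at spot, deposit the ILS at 3.65%, and sell the proceeds forward at 1.2333.
Arbitrage profit = |2,280,710.86 − 2,205,165.54| = PLN 75,545.

PLN 75,545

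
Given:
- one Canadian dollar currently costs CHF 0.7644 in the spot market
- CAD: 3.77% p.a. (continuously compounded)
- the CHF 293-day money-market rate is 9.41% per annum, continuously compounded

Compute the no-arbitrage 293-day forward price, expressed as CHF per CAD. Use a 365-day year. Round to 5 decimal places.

T = 293/365 years.
Growth of 1 CHF over T: e^(0.0941×293/365) = 1.078464.
Growth of 1 CAD over T: e^(0.0377×293/365) = 1.0307259.
Forward (CHF per CAD) = 0.7644 × 1.078464 / 1.0307259 = 0.7998032.

0.79980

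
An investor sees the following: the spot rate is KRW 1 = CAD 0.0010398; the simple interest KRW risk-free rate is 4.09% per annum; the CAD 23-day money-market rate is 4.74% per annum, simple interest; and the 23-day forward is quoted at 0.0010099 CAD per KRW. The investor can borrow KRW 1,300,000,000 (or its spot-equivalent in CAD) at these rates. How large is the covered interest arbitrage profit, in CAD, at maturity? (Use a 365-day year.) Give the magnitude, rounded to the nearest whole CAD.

CAD 39,524

T = 23/365 years.
Route A — deposit KRW, sell forward: 1,300,000,000 × 1.00257726 × 0.0010099 = CAD 1,316,253.61.
Route B — convert at spot, deposit CAD: 1,300,000,000 × 0.0010398 × 1.002986849 = CAD 1,355,777.44.
The quoted forward undervalues KRW, so borrow KRW, convert to CAD at spot, deposit the CAD at 4.74%, and buy KRW forward at 0.0010099 to cover the loan.
The gap between the two covered legs is CAD 39,524.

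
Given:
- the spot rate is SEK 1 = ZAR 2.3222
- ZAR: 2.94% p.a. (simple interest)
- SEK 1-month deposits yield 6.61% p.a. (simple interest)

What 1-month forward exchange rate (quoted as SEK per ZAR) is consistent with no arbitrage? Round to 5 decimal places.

0.43194

T = 1/12 years.
ZAR accumulates by 1 + 0.0294×1/12 = 1.002450.
SEK growth factor: 1 + 0.0661×1/12 = 1.0055083.
CIP: F = S · (grow ZAR)/(grow SEK) = 2.3222 × 1.002450/1.0055083 = 2.315137 ZAR per SEK.
Invert for SEK per ZAR: 1 / 2.315137 = 0.43194.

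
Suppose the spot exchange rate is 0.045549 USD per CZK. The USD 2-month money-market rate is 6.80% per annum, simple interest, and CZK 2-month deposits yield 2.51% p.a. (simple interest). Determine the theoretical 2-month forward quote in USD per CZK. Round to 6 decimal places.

0.045873

T = 2/12 years.
USD growth factor: 1 + 0.0680×2/12 = 1.0113333.
Growth of 1 CZK over T: 1 + 0.0251×2/12 = 1.0041833.
So F = 0.045549 × 1.0113333 / 1.0041833 = 0.04587332 (USD/CZK).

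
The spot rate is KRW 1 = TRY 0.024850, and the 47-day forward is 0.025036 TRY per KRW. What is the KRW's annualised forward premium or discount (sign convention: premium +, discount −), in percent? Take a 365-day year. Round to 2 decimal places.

T = 47/365 years.
Period premium: (0.025036 − 0.02485)/0.02485 = 0.0074849.
Annualise by dividing by T: 0.0074849 / (47/365) = 0.058127 → 5.81%.

+5.81%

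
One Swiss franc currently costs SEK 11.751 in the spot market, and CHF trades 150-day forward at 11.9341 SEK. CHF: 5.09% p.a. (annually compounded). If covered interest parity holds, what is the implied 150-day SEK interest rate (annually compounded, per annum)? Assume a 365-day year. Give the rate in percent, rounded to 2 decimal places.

T = 150/365 years.
CIP gives F = S · g_SEK/g_CHF, so g_SEK/g_CHF = 11.9341/11.751 = 1.0155817.
The CHF side grows by (1 + 0.0509)^(150/365) = 1.0206124.
So the SEK growth factor = 1.0365153.
Annualise: 1.0365153^(365/150) − 1 = 0.091191 = 9.12%.

9.12%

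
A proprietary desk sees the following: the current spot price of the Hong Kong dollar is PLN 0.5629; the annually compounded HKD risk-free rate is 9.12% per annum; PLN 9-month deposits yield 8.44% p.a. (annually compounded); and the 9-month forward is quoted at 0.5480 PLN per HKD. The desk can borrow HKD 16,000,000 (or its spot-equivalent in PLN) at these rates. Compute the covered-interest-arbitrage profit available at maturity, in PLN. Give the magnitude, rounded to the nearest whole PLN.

PLN 209,551

T = 9/12 years.
Invest the HKD and cover forward: 16,000,000 × 1.067648435 × 0.5480 = PLN 9,361,141.48.
Convert at spot and invest in PLN: 16,000,000 × 0.5629 × 1.062654613 = PLN 9,570,692.51.
The quoted forward undervalues HKD, so borrow HKD, convert to PLN at spot, deposit the PLN at 8.44%, and buy HKD forward at 0.5480 to cover the loan.
Profit = 9,570,692.51 − 9,361,141.48 = PLN 209,551.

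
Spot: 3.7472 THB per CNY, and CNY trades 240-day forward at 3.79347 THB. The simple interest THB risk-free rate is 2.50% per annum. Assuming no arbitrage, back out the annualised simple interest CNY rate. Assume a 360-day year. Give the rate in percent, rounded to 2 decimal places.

0.64%

T = 240/360 years.
CIP gives F = S · g_THB/g_CNY, so g_THB/g_CNY = 3.79347/3.7472 = 1.0123479.
The THB side grows by 1 + 0.0250×240/360 = 1.0166667.
That pins the CNY growth at 1.0042661.
(1.0042661 − 1)/T = 0.006399, i.e. 0.64%.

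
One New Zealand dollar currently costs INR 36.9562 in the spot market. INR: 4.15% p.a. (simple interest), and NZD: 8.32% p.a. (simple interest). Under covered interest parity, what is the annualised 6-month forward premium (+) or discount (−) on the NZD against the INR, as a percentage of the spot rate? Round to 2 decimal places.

T = 6/12 years.
No-arbitrage forward: 36.9562 × 1.020750 / 1.041600 = 36.2164374 INR/NZD.
(F − S)/S ÷ T = (36.2164374 − 36.9562)/36.9562/(6/12) = -0.040035 → -4.00%.

-4.00%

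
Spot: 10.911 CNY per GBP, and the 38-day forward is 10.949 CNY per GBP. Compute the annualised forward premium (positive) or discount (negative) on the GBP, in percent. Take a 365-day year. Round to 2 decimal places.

T = 38/365 years.
Period premium: (10.949 − 10.911)/10.911 = 0.0034827.
Annualise by dividing by T: 0.0034827 / (38/365) = 0.033452 → 3.35%.

+3.35%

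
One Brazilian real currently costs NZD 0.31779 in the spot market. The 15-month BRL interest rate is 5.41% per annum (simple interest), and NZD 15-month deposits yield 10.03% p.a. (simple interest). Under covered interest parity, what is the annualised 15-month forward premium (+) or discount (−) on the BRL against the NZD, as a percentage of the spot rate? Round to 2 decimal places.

T = 15/12 years.
CIP forward (NZD per BRL) = 0.31779 × 1.125375/1.067625 = 0.33497991.
Annualised premium = (F − S)/S × (1/T) = (0.33497991 − 0.31779)/0.31779 ÷ (15/12) = 4.33%.

+4.33%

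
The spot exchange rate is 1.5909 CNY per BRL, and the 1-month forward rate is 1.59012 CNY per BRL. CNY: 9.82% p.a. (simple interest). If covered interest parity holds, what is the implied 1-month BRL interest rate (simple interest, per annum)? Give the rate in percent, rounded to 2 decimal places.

10.41%

T = 1/12 years.
By CIP, F/S equals the CNY-to-BRL growth ratio: 1.59012/1.5909 = 0.9995097.
The CNY side grows by 1 + 0.0982×1/12 = 1.0081833.
That pins the BRL growth at 1.0086779.
r = (1.0086779 − 1)/(1/12) = 0.104135 → 10.41%.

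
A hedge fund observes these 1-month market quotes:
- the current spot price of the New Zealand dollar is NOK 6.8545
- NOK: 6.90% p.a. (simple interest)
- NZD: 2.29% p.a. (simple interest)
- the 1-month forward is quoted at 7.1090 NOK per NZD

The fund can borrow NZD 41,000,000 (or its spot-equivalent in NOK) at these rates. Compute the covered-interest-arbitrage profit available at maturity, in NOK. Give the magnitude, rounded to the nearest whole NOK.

T = 1/12 years.
Keep in NZD, deliver into the forward: 41,000,000·1.00190833333·7.1090 = NOK 292,025,220.01.
Swap to NOK now, deposit: 41,000,000·6.8545·1.005750 = NOK 282,650,448.38.
The quoted forward overvalues NZD, so borrow NOK, buy NZD at spot, deposit the NZD at 2.29%, and sell the proceeds forward at 7.1090.
Arbitrage profit = |292,025,220.01 − 282,650,448.38| = NOK 9,374,772.

NOK 9,374,772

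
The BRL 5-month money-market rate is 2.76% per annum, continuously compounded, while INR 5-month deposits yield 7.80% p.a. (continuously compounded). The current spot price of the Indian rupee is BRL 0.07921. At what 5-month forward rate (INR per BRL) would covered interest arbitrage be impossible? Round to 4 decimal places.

12.8926

T = 5/12 years.
Growth of 1 BRL over T: e^(0.0276×5/12) = 1.01156638.
INR accumulates by e^(0.0780×5/12) = 1.03303389.
Forward (BRL per INR) = 0.07921 × 1.01156638 / 1.03303389 = 0.077563934.
Invert for INR per BRL: 1 / 0.077563934 = 12.8926.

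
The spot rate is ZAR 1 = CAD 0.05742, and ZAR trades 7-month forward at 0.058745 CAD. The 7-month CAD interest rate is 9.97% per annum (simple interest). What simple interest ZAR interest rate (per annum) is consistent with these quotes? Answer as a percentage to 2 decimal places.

T = 7/12 years.
CIP gives F = S · g_CAD/g_ZAR, so g_CAD/g_ZAR = 0.058745/0.05742 = 1.0230756.
CAD growth factor: 1 + 0.0997×7/12 = 1.0581583.
So the ZAR growth factor = 1.0342914.
r = (1.0342914 − 1)/(7/12) = 0.058785 → 5.88%.

5.88%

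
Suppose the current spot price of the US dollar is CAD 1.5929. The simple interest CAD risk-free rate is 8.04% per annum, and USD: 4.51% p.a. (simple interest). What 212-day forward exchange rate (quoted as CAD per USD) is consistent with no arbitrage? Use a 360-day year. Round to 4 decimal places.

1.6252

T = 212/360 years.
Growth of 1 CAD over T: 1 + 0.0804×212/360 = 1.0473467.
USD growth factor: 1 + 0.0451×212/360 = 1.0265589.
So F = 1.5929 × 1.0473467 / 1.0265589 = 1.625156 (CAD/USD).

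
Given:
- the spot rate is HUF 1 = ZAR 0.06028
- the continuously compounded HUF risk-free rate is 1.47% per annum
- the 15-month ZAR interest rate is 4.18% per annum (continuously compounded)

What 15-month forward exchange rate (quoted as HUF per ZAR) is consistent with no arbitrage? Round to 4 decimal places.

T = 15/12 years.
ZAR growth factor: e^(0.0418×15/12) = 1.05363912.
HUF accumulates by e^(0.0147×15/12) = 1.01854486.
CIP: F = S · (grow ZAR)/(grow HUF) = 0.06028 × 1.05363912/1.01854486 = 0.062356965 ZAR per HUF.
Quoted the other way: 1/0.062356965 = 16.0367 HUF per ZAR.

16.0367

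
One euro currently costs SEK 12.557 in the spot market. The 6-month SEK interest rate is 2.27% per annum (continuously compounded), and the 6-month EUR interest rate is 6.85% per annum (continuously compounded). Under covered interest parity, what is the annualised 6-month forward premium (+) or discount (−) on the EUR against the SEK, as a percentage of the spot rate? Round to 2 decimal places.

T = 6/12 years.
F = S · g_SEK/g_EUR = 12.557 × 1.0114147/1.0348433 = 12.272713.
Annualised premium = (F − S)/S × (1/T) = (12.272713 − 12.557)/12.557 ÷ (6/12) = -4.53%.

-4.53%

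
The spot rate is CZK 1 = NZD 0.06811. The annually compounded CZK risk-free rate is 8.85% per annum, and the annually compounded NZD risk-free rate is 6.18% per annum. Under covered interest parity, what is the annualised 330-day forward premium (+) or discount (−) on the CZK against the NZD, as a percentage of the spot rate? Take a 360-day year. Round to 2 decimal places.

-2.46%

T = 330/360 years.
F = S · g_NZD/g_CZK = 0.06811 × 1.0565073/1.080835 = 0.06657696.
(F − S)/S ÷ T = (0.06657696 − 0.06811)/0.06811/(330/360) = -0.024555 → -2.46%.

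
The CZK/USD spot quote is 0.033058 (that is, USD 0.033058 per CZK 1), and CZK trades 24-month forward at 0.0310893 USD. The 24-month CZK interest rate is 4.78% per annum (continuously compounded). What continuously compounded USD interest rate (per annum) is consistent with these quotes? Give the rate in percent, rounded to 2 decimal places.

T = 2 years.
By CIP, F/S equals the USD-to-CZK growth ratio: 0.0310893/0.033058 = 0.9404471.
The CZK side grows by e^(0.0478×2) = 1.1003188.
That pins the USD growth at 1.0347916.
r = ln(1.0347916)/2 = 0.017100 → 1.71%.

1.71%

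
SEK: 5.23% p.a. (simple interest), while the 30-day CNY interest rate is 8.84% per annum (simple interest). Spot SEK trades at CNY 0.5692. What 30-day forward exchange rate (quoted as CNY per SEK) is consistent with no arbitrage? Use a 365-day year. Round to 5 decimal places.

0.57088

T = 30/365 years.
Growth of 1 CNY over T: 1 + 0.0884×30/365 = 1.0072658.
Growth of 1 SEK over T: 1 + 0.0523×30/365 = 1.0042986.
CIP: F = S · (grow CNY)/(grow SEK) = 0.5692 × 1.0072658/1.0042986 = 0.5708817 CNY per SEK.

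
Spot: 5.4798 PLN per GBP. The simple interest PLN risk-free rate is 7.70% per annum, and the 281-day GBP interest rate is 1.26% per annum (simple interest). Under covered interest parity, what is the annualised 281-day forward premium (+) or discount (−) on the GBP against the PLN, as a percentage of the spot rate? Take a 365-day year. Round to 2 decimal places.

+6.38%

T = 281/365 years.
No-arbitrage forward: 5.4798 × 1.0592795 / 1.0097003 = 5.7488740 PLN/GBP.
(F − S)/S ÷ T = (5.7488740 − 5.4798)/5.4798/(281/365) = 0.063781 → 6.38%.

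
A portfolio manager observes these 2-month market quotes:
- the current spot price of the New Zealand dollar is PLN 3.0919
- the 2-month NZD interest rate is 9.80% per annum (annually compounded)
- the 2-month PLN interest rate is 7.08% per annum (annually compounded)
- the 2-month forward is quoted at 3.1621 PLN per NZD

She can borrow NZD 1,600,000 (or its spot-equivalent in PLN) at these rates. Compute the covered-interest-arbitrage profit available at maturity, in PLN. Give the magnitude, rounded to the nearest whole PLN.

PLN 135,047

T = 2/12 years.
Route A — deposit NZD, sell forward: 1,600,000 × 1.015703752 × 3.1621 = PLN 5,138,810.93.
Route B — convert at spot, deposit PLN: 1,600,000 × 3.0919 × 1.011466245 = PLN 5,003,763.97.
The quoted forward overvalues NZD, so borrow PLN, buy NZD at spot, deposit the NZD at 9.80%, and sell the proceeds forward at 3.1621.
Arbitrage profit = |5,138,810.93 − 5,003,763.97| = PLN 135,047.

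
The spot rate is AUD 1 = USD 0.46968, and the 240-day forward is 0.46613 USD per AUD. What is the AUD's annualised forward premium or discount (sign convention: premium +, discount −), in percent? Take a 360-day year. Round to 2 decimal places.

T = 240/360 years.
(F − S)/S = (0.46613 − 0.46968)/0.46968 = -0.0075583.
Per annum: -0.0075583 / (240/360) = -0.011337 = -1.13%.

-1.13%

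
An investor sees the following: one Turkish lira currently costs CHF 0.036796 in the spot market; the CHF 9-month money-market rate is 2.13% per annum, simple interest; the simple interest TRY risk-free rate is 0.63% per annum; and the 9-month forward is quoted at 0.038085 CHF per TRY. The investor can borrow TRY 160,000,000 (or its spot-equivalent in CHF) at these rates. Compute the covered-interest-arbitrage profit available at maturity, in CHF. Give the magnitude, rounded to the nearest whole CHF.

T = 9/12 years.
Route A — deposit TRY, sell forward: 160,000,000 × 1.004725 × 0.038085 = CHF 6,122,392.26.
Route B — convert at spot, deposit CHF: 160,000,000 × 0.036796 × 1.015975 = CHF 5,981,410.58.
The quoted forward overvalues TRY, so borrow CHF, buy TRY at spot, deposit the TRY at 0.63%, and sell the proceeds forward at 0.038085.
The gap between the two covered legs is CHF 140,982.

CHF 140,982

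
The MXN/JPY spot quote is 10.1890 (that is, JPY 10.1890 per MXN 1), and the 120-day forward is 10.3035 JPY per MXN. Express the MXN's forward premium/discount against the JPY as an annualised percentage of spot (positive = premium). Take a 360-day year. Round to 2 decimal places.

+3.37%

T = 120/360 years.
Period premium: (10.3035 − 10.189)/10.189 = 0.0112376.
×(1/T) gives 3.37% p.a.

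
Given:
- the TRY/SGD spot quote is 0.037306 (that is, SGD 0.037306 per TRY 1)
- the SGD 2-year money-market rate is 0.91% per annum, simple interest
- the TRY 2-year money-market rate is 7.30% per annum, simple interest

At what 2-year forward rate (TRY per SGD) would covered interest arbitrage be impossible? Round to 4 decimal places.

30.1698

T = 2 years.
Growth of 1 SGD over T: 1 + 0.0091×2 = 1.018200.
TRY growth factor: 1 + 0.0730×2 = 1.146000.
CIP: F = S · (grow SGD)/(grow TRY) = 0.037306 × 1.018200/1.146000 = 0.033145697 SGD per TRY.
Quoted the other way: 1/0.033145697 = 30.1698 TRY per SGD.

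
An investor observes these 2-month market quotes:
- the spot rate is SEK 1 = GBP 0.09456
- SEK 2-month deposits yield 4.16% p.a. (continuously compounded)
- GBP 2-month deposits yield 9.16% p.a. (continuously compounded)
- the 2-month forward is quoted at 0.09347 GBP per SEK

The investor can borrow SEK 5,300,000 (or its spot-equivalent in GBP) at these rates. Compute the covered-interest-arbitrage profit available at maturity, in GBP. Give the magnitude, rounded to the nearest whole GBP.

T = 2/12 years.
Route A — deposit SEK, sell forward: 5,300,000 × 1.00695742 × 0.09347 = GBP 498,837.64.
Route B — convert at spot, deposit GBP: 5,300,000 × 0.09456 × 1.0153838 = GBP 508,877.87.
The quoted forward undervalues SEK, so borrow SEK, convert to GBP at spot, deposit the GBP at 9.16%, and buy SEK forward at 0.09347 to cover the loan.
Arbitrage profit = |498,837.64 − 508,877.87| = GBP 10,040.

GBP 10,040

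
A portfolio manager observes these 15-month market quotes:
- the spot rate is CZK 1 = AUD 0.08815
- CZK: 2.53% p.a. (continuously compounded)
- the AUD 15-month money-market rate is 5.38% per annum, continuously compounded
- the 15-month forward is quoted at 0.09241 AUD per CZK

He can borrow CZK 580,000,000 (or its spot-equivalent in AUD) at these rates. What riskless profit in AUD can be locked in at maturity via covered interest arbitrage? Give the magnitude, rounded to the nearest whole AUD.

AUD 636,379

T = 15/12 years.
Keep in CZK, deliver into the forward: 580,000,000·1.0321303838·0.09241 = AUD 55,319,917.88.
Swap to AUD now, deposit: 580,000,000·0.08815·1.0695628355 = AUD 54,683,539.09.
The quoted forward overvalues CZK, so borrow AUD, buy CZK at spot, deposit the CZK at 2.53%, and sell the proceeds forward at 0.09241.
Profit = 55,319,917.88 − 54,683,539.09 = AUD 636,379.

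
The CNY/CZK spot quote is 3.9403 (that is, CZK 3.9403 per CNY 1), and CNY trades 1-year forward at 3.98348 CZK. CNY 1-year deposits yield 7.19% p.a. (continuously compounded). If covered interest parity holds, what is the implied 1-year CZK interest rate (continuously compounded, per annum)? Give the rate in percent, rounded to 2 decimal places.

T = 1 year.
By CIP, F/S equals the CZK-to-CNY growth ratio: 3.98348/3.9403 = 1.0109586.
CNY growth factor: e^(0.0719×1) = 1.0745479.
So the CZK growth factor = 1.0863234.
r = ln(1.0863234)/1 = 0.082799 → 8.28%.

8.28%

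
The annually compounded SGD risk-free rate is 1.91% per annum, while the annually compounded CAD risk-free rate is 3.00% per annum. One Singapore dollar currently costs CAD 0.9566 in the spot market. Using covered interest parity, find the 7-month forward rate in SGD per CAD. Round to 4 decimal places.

1.0389

T = 7/12 years.
Growth of 1 CAD over T: (1 + 0.0300)^(7/12) = 1.0173921.
Growth of 1 SGD over T: (1 + 0.0191)^(7/12) = 1.0110977.
So F = 0.9566 × 1.0173921 / 1.0110977 = 0.9625551 (CAD/SGD).
Quoted the other way: 1/0.9625551 = 1.0389 SGD per CAD.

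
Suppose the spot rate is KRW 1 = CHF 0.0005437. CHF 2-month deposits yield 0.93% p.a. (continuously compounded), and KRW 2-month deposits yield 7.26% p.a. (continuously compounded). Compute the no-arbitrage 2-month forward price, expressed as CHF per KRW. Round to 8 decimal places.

0.00053799

T = 2/12 years.
Growth of 1 CHF over T: e^(0.0093×2/12) = 1.0015512.
Growth of 1 KRW over T: e^(0.0726×2/12) = 1.0121735.
Forward (CHF per KRW) = 0.0005437 × 1.0015512 / 1.0121735 = 0.0005379941.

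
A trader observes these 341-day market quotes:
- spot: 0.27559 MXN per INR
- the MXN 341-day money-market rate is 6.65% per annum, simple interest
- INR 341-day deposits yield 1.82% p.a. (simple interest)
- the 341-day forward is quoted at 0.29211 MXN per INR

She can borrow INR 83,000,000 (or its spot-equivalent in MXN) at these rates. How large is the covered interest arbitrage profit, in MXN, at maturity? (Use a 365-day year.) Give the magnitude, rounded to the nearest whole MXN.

MXN 362,307

T = 341/365 years.
Invest the INR and cover forward: 83,000,000 × 1.0170032877 × 0.29211 = MXN 24,657,376.92.
Convert at spot and invest in MXN: 83,000,000 × 0.27559 × 1.0621273973 = MXN 24,295,070.22.
The quoted forward overvalues INR, so borrow MXN, buy INR at spot, deposit the INR at 1.82%, and sell the proceeds forward at 0.29211.
Arbitrage profit = |24,657,376.92 − 24,295,070.22| = MXN 362,307.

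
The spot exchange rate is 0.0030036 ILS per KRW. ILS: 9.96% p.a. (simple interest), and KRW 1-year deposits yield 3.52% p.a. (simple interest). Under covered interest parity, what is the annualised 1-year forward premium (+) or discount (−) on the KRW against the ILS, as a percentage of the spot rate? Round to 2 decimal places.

+6.22%

T = 1 year.
F = S · g_ILS/g_KRW = 0.0030036 × 1.099600/1.035200 = 0.0031904546.
(F − S)/S ÷ T = (0.0031904546 − 0.0030036)/0.0030036/1 = 0.062210 → 6.22%.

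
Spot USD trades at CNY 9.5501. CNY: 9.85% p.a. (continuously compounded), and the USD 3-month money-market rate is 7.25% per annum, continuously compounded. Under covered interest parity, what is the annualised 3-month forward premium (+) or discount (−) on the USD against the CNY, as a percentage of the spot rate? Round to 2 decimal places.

T = 3/12 years.
F = S · g_CNY/g_USD = 9.5501 × 1.0249307/1.0182903 = 9.6123774.
(F − S)/S ÷ T = (9.6123774 − 9.5501)/9.5501/(3/12) = 0.026085 → 2.61%.

+2.61%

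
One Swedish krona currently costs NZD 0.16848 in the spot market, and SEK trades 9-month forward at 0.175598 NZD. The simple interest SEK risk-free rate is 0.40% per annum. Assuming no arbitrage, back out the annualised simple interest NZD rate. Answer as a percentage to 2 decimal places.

6.05%

T = 9/12 years.
CIP gives F = S · g_NZD/g_SEK, so g_NZD/g_SEK = 0.175598/0.16848 = 1.0422483.
SEK growth factor: 1 + 0.0040×9/12 = 1.003000.
Hence g_NZD = 1.045375.
(1.045375 − 1)/T = 0.060500, i.e. 6.05%.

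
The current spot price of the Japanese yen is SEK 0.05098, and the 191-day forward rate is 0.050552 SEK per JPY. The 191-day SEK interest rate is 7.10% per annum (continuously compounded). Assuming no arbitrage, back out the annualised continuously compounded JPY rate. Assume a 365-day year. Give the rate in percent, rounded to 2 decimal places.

8.71%

T = 191/365 years.
F/S = 0.050552/0.05098 = 0.9916046 = (growth of SEK) / (growth of JPY).
The SEK side grows by e^(0.0710×191/365) = 1.0378522.
So the JPY growth factor = 1.0466392.
r = ln(1.0466392)/(191/365) = 0.087111 → 8.71%.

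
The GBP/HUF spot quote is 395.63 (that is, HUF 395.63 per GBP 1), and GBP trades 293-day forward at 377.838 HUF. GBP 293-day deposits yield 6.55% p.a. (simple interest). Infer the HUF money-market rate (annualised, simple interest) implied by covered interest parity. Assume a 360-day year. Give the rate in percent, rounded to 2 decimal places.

0.73%

T = 293/360 years.
By CIP, F/S equals the HUF-to-GBP growth ratio: 377.838/395.63 = 0.9550287.
The GBP side grows by 1 + 0.0655×293/360 = 1.0533097.
So the HUF growth factor = 1.005941.
r = (1.005941 − 1)/(293/360) = 0.007300 → 0.73%.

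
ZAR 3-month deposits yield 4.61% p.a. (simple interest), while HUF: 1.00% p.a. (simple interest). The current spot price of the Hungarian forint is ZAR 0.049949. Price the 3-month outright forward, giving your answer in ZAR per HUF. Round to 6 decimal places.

T = 3/12 years.
Growth of 1 ZAR over T: 1 + 0.0461×3/12 = 1.011525.
HUF accumulates by 1 + 0.0100×3/12 = 1.002500.
So F = 0.049949 × 1.011525 / 1.002500 = 0.05039867 (ZAR/HUF).

0.050399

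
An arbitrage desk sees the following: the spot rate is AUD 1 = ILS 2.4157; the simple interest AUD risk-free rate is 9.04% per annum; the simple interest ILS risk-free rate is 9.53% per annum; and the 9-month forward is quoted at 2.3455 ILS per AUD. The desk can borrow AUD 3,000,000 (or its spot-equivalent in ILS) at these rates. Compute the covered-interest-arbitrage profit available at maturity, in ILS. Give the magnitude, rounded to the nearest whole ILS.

T = 9/12 years.
Route A — deposit AUD, sell forward: 3,000,000 × 1.067800 × 2.3455 = ILS 7,513,574.70.
Route B — convert at spot, deposit ILS: 3,000,000 × 2.4157 × 1.071475 = ILS 7,765,086.47.
The quoted forward undervalues AUD, so borrow AUD, convert to ILS at spot, deposit the ILS at 9.53%, and buy AUD forward at 2.3455 to cover the loan.
The gap between the two covered legs is ILS 251,512.

ILS 251,512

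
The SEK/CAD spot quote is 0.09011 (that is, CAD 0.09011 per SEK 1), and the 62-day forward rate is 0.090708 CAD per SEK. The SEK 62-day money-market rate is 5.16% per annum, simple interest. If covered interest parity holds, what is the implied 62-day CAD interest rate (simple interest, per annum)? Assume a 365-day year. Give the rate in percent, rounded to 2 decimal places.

T = 62/365 years.
F/S = 0.090708/0.09011 = 1.0066363 = (growth of CAD) / (growth of SEK).
The SEK side grows by 1 + 0.0516×62/365 = 1.0087649.
So the CAD growth factor = 1.0154594.
(1.0154594 − 1)/T = 0.091011, i.e. 9.10%.

9.10%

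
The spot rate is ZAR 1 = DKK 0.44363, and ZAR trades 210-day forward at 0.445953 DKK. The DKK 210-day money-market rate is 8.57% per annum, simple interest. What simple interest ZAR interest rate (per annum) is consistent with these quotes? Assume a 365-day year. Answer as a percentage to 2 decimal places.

T = 210/365 years.
F/S = 0.445953/0.44363 = 1.0052363 = (growth of DKK) / (growth of ZAR).
The DKK side grows by 1 + 0.0857×210/365 = 1.0493068.
Hence g_ZAR = 1.0438409.
(1.0438409 − 1)/T = 0.076200, i.e. 7.62%.

7.62%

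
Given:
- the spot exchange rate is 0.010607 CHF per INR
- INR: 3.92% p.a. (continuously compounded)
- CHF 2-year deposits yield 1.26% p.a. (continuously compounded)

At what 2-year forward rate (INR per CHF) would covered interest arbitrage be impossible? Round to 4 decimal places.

99.4287

T = 2 years.
Growth of 1 CHF over T: e^(0.0126×2) = 1.0255202.
INR growth factor: e^(0.0392×2) = 1.08155519.
Forward (CHF per INR) = 0.010607 × 1.0255202 / 1.08155519 = 0.010057455.
Quoted the other way: 1/0.010057455 = 99.4287 INR per CHF.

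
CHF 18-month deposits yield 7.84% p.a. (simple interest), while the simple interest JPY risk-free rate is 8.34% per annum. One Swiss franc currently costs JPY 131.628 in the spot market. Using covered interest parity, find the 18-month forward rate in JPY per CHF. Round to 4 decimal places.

T = 18/12 years.
JPY growth factor: 1 + 0.0834×18/12 = 1.125100.
CHF growth factor: 1 + 0.0784×18/12 = 1.117600.
Forward (JPY per CHF) = 131.628 × 1.125100 / 1.117600 = 132.511330.

132.5113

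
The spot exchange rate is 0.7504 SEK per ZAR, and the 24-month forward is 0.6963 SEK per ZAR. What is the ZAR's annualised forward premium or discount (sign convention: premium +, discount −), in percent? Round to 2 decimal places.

-3.60%

T = 2 years.
ZAR trades forward at -7.20949% vs spot over the period.
Annualise by dividing by T: -0.0720949 / 2 = -0.036047 → -3.60%.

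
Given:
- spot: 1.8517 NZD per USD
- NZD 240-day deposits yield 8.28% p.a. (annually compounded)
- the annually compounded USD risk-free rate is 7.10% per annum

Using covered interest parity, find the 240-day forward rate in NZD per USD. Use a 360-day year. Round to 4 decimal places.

T = 240/360 years.
NZD accumulates by (1 + 0.0828)^(240/360) = 1.054465.
USD accumulates by (1 + 0.0710)^(240/360) = 1.0467902.
CIP: F = S · (grow NZD)/(grow USD) = 1.8517 × 1.054465/1.0467902 = 1.865276 NZD per USD.

1.8653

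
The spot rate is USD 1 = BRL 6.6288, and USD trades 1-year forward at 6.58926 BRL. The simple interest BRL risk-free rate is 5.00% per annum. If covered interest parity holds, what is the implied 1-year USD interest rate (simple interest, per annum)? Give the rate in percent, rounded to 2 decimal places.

T = 1 year.
F/S = 6.58926/6.6288 = 0.9940351 = (growth of BRL) / (growth of USD).
The BRL side grows by 1 + 0.0500×1 = 1.050000.
That pins the USD growth at 1.0563007.
r = (1.0563007 − 1)/1 = 0.056301 → 5.63%.

5.63%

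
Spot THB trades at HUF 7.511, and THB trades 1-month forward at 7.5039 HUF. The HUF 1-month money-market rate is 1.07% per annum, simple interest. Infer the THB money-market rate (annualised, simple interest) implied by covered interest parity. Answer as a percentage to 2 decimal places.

T = 1/12 years.
F/S = 7.5039/7.511 = 0.9990547 = (growth of HUF) / (growth of THB).
HUF growth factor: 1 + 0.0107×1/12 = 1.0008917.
So the THB growth factor = 1.0018387.
(1.0018387 − 1)/T = 0.022064, i.e. 2.21%.

2.21%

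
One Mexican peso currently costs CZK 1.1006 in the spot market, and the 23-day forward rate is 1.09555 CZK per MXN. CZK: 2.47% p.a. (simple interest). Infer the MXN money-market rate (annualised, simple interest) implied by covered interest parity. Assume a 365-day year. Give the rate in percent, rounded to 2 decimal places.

T = 23/365 years.
F/S = 1.09555/1.1006 = 0.9954116 = (growth of CZK) / (growth of MXN).
The CZK side grows by 1 + 0.0247×23/365 = 1.0015564.
That pins the MXN growth at 1.0061731.
(1.0061731 − 1)/T = 0.097964, i.e. 9.80%.

9.80%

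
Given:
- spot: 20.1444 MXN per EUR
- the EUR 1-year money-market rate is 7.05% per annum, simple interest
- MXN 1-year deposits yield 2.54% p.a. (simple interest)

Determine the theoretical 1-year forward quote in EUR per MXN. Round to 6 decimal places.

0.051825

T = 1 year.
Growth of 1 MXN over T: 1 + 0.0254×1 = 1.025400.
Growth of 1 EUR over T: 1 + 0.0705×1 = 1.070500.
CIP: F = S · (grow MXN)/(grow EUR) = 20.1444 × 1.025400/1.070500 = 19.29572 MXN per EUR.
Quoted the other way: 1/19.29572 = 0.051825 EUR per MXN.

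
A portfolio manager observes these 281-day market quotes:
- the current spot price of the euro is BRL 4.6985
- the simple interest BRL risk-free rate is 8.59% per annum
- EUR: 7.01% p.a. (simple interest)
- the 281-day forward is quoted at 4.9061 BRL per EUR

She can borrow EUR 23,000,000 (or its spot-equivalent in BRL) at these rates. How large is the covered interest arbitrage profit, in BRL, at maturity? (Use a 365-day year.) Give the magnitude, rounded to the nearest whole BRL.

T = 281/365 years.
Keep in EUR, deliver into the forward: 23,000,000·1.05396739726·4.9061 = BRL 118,929,997.30.
Swap to BRL now, deposit: 23,000,000·4.6985·1.06613123288 = BRL 115,212,004.75.
The quoted forward overvalues EUR, so borrow BRL, buy EUR at spot, deposit the EUR at 7.01%, and sell the proceeds forward at 4.9061.
Profit = 118,929,997.30 − 115,212,004.75 = BRL 3,717,993.

BRL 3,717,993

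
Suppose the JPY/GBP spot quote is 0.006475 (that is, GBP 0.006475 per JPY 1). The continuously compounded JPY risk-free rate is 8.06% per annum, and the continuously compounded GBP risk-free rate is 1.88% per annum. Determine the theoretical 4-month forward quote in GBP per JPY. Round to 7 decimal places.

T = 4/12 years.
Growth of 1 GBP over T: e^(0.0188×4/12) = 1.0062863.
Growth of 1 JPY over T: e^(0.0806×4/12) = 1.0272308.
CIP: F = S · (grow GBP)/(grow JPY) = 0.006475 × 1.0062863/1.0272308 = 0.006342979 GBP per JPY.

0.0063430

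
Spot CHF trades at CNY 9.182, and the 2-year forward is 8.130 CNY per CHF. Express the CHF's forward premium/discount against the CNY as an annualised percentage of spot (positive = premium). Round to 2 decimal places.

-5.73%

T = 2 years.
CHF trades forward at -11.45720% vs spot over the period.
×(1/T) gives -5.73% p.a.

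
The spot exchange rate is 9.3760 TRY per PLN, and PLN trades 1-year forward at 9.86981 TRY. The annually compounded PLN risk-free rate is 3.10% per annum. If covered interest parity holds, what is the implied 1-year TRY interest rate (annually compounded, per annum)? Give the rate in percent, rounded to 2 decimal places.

T = 1 year.
F/S = 9.86981/9.376 = 1.0526674 = (growth of TRY) / (growth of PLN).
The PLN side grows by (1 + 0.0310)^1 = 1.031000.
That pins the TRY growth at 1.0853001.
Annualise: 1.0853001^(1/1) − 1 = 0.085300 = 8.53%.

8.53%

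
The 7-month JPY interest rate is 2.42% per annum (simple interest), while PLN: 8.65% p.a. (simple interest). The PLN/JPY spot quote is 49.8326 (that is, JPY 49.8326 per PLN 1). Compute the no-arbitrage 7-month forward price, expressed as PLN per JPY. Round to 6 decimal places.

0.020786

T = 7/12 years.
JPY accumulates by 1 + 0.0242×7/12 = 1.0141167.
Growth of 1 PLN over T: 1 + 0.0865×7/12 = 1.0504583.
CIP: F = S · (grow JPY)/(grow PLN) = 49.8326 × 1.0141167/1.0504583 = 48.10859 JPY per PLN.
Invert for PLN per JPY: 1 / 48.10859 = 0.020786.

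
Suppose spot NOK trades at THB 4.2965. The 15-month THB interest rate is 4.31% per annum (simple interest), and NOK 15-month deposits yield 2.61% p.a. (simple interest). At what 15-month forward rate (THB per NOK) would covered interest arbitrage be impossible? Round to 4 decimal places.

T = 15/12 years.
THB accumulates by 1 + 0.0431×15/12 = 1.053875.
NOK growth factor: 1 + 0.0261×15/12 = 1.032625.
Forward (THB per NOK) = 4.2965 × 1.053875 / 1.032625 = 4.384916.

4.3849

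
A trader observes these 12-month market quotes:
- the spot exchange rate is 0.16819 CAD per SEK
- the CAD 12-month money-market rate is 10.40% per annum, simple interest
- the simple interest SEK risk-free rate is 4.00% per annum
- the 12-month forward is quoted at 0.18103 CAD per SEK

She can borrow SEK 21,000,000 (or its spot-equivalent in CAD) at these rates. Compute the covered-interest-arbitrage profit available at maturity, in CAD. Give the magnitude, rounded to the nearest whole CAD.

CAD 54,378

T = 1 year.
Invest the SEK and cover forward: 21,000,000 × 1.040000 × 0.18103 = CAD 3,953,695.20.
Convert at spot and invest in CAD: 21,000,000 × 0.16819 × 1.104000 = CAD 3,899,316.96.
The quoted forward overvalues SEK, so borrow CAD, buy SEK at spot, deposit the SEK at 4.00%, and sell the proceeds forward at 0.18103.
Arbitrage profit = |3,953,695.20 − 3,899,316.96| = CAD 54,378.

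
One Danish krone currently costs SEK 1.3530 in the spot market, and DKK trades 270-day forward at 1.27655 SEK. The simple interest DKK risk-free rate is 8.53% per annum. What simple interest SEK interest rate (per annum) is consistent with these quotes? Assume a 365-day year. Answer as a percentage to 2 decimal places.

T = 270/365 years.
By CIP, F/S equals the SEK-to-DKK growth ratio: 1.27655/1.353 = 0.9434959.
DKK growth factor: 1 + 0.0853×270/365 = 1.0630986.
So the SEK growth factor = 1.0030292.
(1.0030292 − 1)/T = 0.004095, i.e. 0.41%.

0.41%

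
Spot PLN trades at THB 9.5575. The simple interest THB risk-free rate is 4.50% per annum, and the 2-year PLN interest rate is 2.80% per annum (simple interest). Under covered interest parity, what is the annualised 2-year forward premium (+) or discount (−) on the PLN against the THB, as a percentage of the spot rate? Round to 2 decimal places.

+1.61%

T = 2 years.
No-arbitrage forward: 9.5575 × 1.090000 / 1.056000 = 9.8652225 THB/PLN.
(F − S)/S ÷ T = (9.8652225 − 9.5575)/9.5575/2 = 0.016098 → 1.61%.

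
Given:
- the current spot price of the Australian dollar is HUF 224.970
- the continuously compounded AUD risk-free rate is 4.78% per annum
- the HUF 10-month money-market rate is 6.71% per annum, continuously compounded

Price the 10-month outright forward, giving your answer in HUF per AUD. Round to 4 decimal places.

T = 10/12 years.
Growth of 1 HUF over T: e^(0.0671×10/12) = 1.057509554.
AUD growth factor: e^(0.0478×10/12) = 1.04063732.
So F = 224.97 × 1.057509554 / 1.04063732 = 228.617521 (HUF/AUD).

228.6175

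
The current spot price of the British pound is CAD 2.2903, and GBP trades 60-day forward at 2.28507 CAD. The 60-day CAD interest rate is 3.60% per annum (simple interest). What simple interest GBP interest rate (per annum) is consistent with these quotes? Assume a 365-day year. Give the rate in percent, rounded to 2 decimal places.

5.00%

T = 60/365 years.
CIP gives F = S · g_CAD/g_GBP, so g_CAD/g_GBP = 2.28507/2.2903 = 0.9977165.
The CAD side grows by 1 + 0.0360×60/365 = 1.0059178.
That pins the GBP growth at 1.0082201.
r = (1.0082201 − 1)/(60/365) = 0.050006 → 5.00%.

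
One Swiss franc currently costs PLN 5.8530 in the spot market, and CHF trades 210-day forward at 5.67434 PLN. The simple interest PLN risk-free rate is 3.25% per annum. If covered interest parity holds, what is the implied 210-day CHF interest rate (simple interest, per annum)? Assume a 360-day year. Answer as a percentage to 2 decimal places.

8.75%

T = 210/360 years.
By CIP, F/S equals the PLN-to-CHF growth ratio: 5.67434/5.853 = 0.9694755.
The PLN side grows by 1 + 0.0325×210/360 = 1.0189583.
That pins the CHF growth at 1.0510408.
r = (1.0510408 − 1)/(210/360) = 0.087499 → 8.75%.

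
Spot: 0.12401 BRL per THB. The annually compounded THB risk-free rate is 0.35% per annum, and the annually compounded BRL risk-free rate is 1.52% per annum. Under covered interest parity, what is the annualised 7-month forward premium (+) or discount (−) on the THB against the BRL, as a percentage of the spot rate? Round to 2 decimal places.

+1.16%

T = 7/12 years.
CIP forward (BRL per THB) = 0.12401 × 1.0088388/1.0020402 = 0.12485138.
(F − S)/S ÷ T = (0.12485138 − 0.12401)/0.12401/(7/12) = 0.011631 → 1.16%.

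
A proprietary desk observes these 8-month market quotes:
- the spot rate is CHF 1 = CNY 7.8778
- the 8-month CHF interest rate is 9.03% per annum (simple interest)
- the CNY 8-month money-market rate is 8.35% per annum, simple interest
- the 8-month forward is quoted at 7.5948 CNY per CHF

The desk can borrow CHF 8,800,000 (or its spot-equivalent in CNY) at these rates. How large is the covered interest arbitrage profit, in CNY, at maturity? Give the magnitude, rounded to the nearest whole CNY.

T = 8/12 years.
Keep in CHF, deliver into the forward: 8,800,000·1.060200·7.5948 = CNY 70,857,661.25.
Swap to CNY now, deposit: 8,800,000·7.8778·1.0556666667 = CNY 73,183,711.63.
The quoted forward undervalues CHF, so borrow CHF, convert to CNY at spot, deposit the CNY at 8.35%, and buy CHF forward at 7.5948 to cover the loan.
The gap between the two covered legs is CNY 2,326,050.

CNY 2,326,050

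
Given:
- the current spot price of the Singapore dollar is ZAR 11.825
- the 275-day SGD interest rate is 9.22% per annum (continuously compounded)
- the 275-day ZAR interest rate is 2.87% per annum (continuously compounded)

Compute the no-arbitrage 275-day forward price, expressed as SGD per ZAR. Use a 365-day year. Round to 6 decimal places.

0.088711

T = 275/365 years.
ZAR growth factor: e^(0.0287×275/365) = 1.0218588.
SGD accumulates by e^(0.0922×275/365) = 1.0719354.
CIP: F = S · (grow ZAR)/(grow SGD) = 11.825 × 1.0218588/1.0719354 = 11.27258 ZAR per SGD.
Quoted the other way: 1/11.27258 = 0.088711 SGD per ZAR.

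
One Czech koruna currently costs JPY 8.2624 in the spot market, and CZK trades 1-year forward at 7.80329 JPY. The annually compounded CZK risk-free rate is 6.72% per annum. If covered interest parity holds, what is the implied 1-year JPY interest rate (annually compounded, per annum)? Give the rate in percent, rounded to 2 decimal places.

0.79%

T = 1 year.
By CIP, F/S equals the JPY-to-CZK growth ratio: 7.80329/8.2624 = 0.9444338.
CZK growth factor: (1 + 0.0672)^1 = 1.067200.
So the JPY growth factor = 1.0078998.
r = 1.0078998^(1/1) − 1 = 0.007900 → 0.79%.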